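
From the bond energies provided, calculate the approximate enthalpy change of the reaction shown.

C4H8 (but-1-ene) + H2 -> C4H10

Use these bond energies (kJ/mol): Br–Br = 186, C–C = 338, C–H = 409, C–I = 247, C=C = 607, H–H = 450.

Bonds broken (reactants):
  C–C: 2 × 338 = 676
  C–H: 8 × 409 = 3272
  C=C: 1 × 607 = 607
  H–H: 1 × 450 = 450
  Σ(broken) = 5005 kJ
Bonds formed (products):
  C–C: 3 × 338 = 1014
  C–H: 10 × 409 = 4090
  Σ(formed) = 5104 kJ
ΔH = Σ(broken) − Σ(formed) = 5005 − 5104 = −99 kJ

ΔH ≈ −99 kJ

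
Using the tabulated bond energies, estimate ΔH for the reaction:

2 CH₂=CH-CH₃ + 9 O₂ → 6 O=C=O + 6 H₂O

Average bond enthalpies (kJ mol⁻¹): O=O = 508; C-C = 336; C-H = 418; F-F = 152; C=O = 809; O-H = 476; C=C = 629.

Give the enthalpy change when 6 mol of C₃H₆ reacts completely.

ΔH = −11706 kJ

Bonds broken (reactants):
  C-C: 2 × 336 = 672
  C-H: 12 × 418 = 5016
  C=C: 2 × 629 = 1258
  O=O: 9 × 508 = 4572
  Σ(broken) = 11518 kJ
Bonds formed (products):
  C=O: 12 × 809 = 9708
  O-H: 12 × 476 = 5712
  Σ(formed) = 15420 kJ
ΔH = Σ(broken) − Σ(formed) = 11518 − 15420 = −3902 kJ
For 3× the reaction as written: 3 × (−3902) = −11706 kJ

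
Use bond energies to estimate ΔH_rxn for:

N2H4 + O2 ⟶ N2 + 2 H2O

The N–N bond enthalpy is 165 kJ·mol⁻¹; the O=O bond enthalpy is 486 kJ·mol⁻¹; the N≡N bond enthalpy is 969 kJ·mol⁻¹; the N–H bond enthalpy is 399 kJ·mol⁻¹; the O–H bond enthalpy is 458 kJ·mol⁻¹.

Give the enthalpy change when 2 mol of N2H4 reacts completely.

ΔH = −1108 kJ

Bonds broken (reactants):
  N–H: 4 × 399 = 1596
  N–N: 1 × 165 = 165
  O=O: 1 × 486 = 486
  Σ(broken) = 2247 kJ
Bonds formed (products):
  N≡N: 1 × 969 = 969
  O–H: 4 × 458 = 1832
  Σ(formed) = 2801 kJ
ΔH = Σ(broken) − Σ(formed) = 2247 − 2801 = −554 kJ
For 2× the reaction as written: 2 × (−554) = −1108 kJ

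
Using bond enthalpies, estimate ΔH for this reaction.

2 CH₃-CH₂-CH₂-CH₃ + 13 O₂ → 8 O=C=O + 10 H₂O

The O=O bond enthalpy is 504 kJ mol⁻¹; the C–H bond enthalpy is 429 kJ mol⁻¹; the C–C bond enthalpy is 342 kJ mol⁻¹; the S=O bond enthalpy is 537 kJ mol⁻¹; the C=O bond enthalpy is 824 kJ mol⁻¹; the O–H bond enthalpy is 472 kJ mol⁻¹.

ΔH ≈ −5440 kJ

Bonds broken (reactants):
  C–C: 6 × 342 = 2052
  C–H: 20 × 429 = 8580
  O=O: 13 × 504 = 6552
  Σ(broken) = 17184 kJ
Bonds formed (products):
  C=O: 16 × 824 = 13184
  O–H: 20 × 472 = 9440
  Σ(formed) = 22624 kJ
ΔH = Σ(broken) − Σ(formed) = 17184 − 22624 = −5440 kJ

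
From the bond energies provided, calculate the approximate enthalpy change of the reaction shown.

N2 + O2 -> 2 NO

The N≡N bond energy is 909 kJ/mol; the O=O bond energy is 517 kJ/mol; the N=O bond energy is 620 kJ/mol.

ΔH ≈ +186 kJ

Bonds broken (reactants):
  N≡N: 1 × 909 = 909
  O=O: 1 × 517 = 517
  Σ(broken) = 1426 kJ
Bonds formed (products):
  N=O: 2 × 620 = 1240
  Σ(formed) = 1240 kJ
ΔH = Σ(broken) − Σ(formed) = 1426 − 1240 = +186 kJ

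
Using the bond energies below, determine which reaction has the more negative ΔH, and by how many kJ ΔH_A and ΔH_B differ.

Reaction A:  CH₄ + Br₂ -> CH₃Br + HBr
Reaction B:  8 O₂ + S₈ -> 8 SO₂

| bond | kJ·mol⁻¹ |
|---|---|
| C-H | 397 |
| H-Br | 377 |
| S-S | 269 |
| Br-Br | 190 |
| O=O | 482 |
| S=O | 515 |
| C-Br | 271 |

Reaction A:
  Bonds broken (reactants):
    Br-Br: 1 × 190 = 190
    C-H: 4 × 397 = 1588
    Σ(broken) = 1778 kJ
  Bonds formed (products):
    C-Br: 1 × 271 = 271
    C-H: 3 × 397 = 1191
    H-Br: 1 × 377 = 377
    Σ(formed) = 1839 kJ
  ΔH_A = 1778 − 1839 = −61 kJ
Reaction B:
  Bonds broken (reactants):
    O=O: 8 × 482 = 3856
    S-S: 8 × 269 = 2152
    Σ(broken) = 6008 kJ
  Bonds formed (products):
    S=O: 16 × 515 = 8240
    Σ(formed) = 8240 kJ
  ΔH_B = 6008 − 8240 = −2232 kJ
ΔH_A − ΔH_B = +2171 kJ, so reaction B has the more negative ΔH; |ΔH_A − ΔH_B| = 2171 kJ.

Reaction B, by 2171 kJ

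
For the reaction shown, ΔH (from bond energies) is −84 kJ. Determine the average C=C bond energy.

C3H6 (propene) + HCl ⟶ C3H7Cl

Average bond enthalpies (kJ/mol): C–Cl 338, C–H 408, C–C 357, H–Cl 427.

D(C=C) ≈ 592 kJ/mol

Let D be the C=C bond energy.
Σ(broken) = 1×357 + 6×408 + 1×D + 1×427 = 3232 + D
Σ(formed) = 2×357 + 1×338 + 7×408 = 3908
ΔH = Σ(broken) − Σ(formed) = (3232 + D) − (3908) = −676 + D
Setting this equal to −84 kJ gives D = 592 kJ/mol.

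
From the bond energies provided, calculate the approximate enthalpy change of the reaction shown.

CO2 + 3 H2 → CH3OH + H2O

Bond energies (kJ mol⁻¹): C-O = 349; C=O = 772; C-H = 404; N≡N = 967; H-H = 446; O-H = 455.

ΔH ≈ −44 kJ

Bonds broken (reactants):
  C=O: 2 × 772 = 1544
  H-H: 3 × 446 = 1338
  Σ(broken) = 2882 kJ
Bonds formed (products):
  C-H: 3 × 404 = 1212
  C-O: 1 × 349 = 349
  O-H: 3 × 455 = 1365
  Σ(formed) = 2926 kJ
ΔH = Σ(broken) − Σ(formed) = 2882 − 2926 = −44 kJ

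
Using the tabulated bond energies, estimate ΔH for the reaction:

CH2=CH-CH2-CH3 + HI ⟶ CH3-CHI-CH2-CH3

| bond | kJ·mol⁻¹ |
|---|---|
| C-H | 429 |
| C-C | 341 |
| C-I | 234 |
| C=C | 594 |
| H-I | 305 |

Bonds broken (reactants):
  C-C: 2 × 341 = 682
  C-H: 8 × 429 = 3432
  C=C: 1 × 594 = 594
  H-I: 1 × 305 = 305
  Σ(broken) = 5013 kJ
Bonds formed (products):
  C-C: 3 × 341 = 1023
  C-H: 9 × 429 = 3861
  C-I: 1 × 234 = 234
  Σ(formed) = 5118 kJ
ΔH = Σ(broken) − Σ(formed) = 5013 − 5118 = −105 kJ

ΔH ≈ −105 kJ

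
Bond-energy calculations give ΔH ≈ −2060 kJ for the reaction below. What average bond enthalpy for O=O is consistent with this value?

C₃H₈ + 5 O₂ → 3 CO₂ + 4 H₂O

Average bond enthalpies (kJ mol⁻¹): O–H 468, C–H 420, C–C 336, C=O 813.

Let D be the O=O bond energy.
Σ(broken) = 2×336 + 8×420 + 5×D = 4032 + 5D
Σ(formed) = 6×813 + 8×468 = 8622
ΔH = Σ(broken) − Σ(formed) = (4032 + 5D) − (8622) = −4590 + 5D
Setting this equal to −2060 kJ gives 5D = 2530, so D = 506 kJ/mol.

D(O=O) ≈ 506 kJ/mol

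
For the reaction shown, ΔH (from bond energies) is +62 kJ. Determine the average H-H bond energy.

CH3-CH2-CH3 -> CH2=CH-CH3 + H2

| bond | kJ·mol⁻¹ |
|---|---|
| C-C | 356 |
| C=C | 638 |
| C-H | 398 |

D(H-H) ≈ 452 kJ/mol

Let D be the H-H bond energy.
Σ(broken) = 2×356 + 8×398 = 3896
Σ(formed) = 1×356 + 6×398 + 1×638 + 1×D = 3382 + D
ΔH = Σ(broken) − Σ(formed) = (3896) − (3382 + D) = +514 − D
Setting this equal to +62 kJ gives D = 452 kJ/mol.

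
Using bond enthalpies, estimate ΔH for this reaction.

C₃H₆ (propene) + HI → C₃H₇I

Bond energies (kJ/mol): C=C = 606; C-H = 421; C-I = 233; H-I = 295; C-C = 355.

ΔH ≈ −108 kJ

Bonds broken (reactants):
  C-C: 1 × 355 = 355
  C-H: 6 × 421 = 2526
  C=C: 1 × 606 = 606
  H-I: 1 × 295 = 295
  Σ(broken) = 3782 kJ
Bonds formed (products):
  C-C: 2 × 355 = 710
  C-H: 7 × 421 = 2947
  C-I: 1 × 233 = 233
  Σ(formed) = 3890 kJ
ΔH = Σ(broken) − Σ(formed) = 3782 − 3890 = −108 kJ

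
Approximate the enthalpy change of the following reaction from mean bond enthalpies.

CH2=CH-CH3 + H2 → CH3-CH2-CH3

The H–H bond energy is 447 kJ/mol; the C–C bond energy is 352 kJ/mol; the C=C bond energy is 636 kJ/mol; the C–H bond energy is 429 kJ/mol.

ΔH ≈ −127 kJ

Bonds broken (reactants):
  C–C: 1 × 352 = 352
  C–H: 6 × 429 = 2574
  C=C: 1 × 636 = 636
  H–H: 1 × 447 = 447
  Σ(broken) = 4009 kJ
Bonds formed (products):
  C–C: 2 × 352 = 704
  C–H: 8 × 429 = 3432
  Σ(formed) = 4136 kJ
ΔH = Σ(broken) − Σ(formed) = 4009 − 4136 = −127 kJ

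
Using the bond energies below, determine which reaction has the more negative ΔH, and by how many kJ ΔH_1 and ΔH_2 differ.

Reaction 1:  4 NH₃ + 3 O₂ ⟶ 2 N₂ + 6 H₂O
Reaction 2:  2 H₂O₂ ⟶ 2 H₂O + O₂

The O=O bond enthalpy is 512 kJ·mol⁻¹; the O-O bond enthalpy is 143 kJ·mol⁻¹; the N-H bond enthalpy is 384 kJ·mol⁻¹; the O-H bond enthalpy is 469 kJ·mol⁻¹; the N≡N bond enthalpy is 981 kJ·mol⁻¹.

Reaction 1, by 1220 kJ

Reaction 1:
  Bonds broken (reactants):
    N-H: 12 × 384 = 4608
    O=O: 3 × 512 = 1536
    Σ(broken) = 6144 kJ
  Bonds formed (products):
    N≡N: 2 × 981 = 1962
    O-H: 12 × 469 = 5628
    Σ(formed) = 7590 kJ
  ΔH_1 = 6144 − 7590 = −1446 kJ
Reaction 2:
  Bonds broken (reactants):
    O-H: 4 × 469 = 1876
    O-O: 2 × 143 = 286
    Σ(broken) = 2162 kJ
  Bonds formed (products):
    O-H: 4 × 469 = 1876
    O=O: 1 × 512 = 512
    Σ(formed) = 2388 kJ
  ΔH_2 = 2162 − 2388 = −226 kJ
ΔH_1 − ΔH_2 = −1220 kJ, so reaction 1 has the more negative ΔH; |ΔH_1 − ΔH_2| = 1220 kJ.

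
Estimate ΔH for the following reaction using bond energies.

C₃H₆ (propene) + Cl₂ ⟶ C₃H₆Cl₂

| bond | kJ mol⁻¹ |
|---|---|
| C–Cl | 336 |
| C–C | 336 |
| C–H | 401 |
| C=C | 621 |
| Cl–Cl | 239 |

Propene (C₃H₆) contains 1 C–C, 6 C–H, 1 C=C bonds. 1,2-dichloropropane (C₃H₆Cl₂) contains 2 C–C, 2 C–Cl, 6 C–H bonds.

Bonds broken (reactants):
  C–C: 1 × 336 = 336
  C–H: 6 × 401 = 2406
  C=C: 1 × 621 = 621
  Cl–Cl: 1 × 239 = 239
  Σ(broken) = 3602 kJ
Bonds formed (products):
  C–C: 2 × 336 = 672
  C–Cl: 2 × 336 = 672
  C–H: 6 × 401 = 2406
  Σ(formed) = 3750 kJ
ΔH = Σ(broken) − Σ(formed) = 3602 − 3750 = −148 kJ

ΔH ≈ −148 kJ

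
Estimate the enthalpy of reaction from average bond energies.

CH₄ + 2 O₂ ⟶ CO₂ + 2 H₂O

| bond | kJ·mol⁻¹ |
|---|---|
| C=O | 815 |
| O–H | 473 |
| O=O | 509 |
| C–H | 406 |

ΔH ≈ −880 kJ

Bonds broken (reactants):
  C–H: 4 × 406 = 1624
  O=O: 2 × 509 = 1018
  Σ(broken) = 2642 kJ
Bonds formed (products):
  C=O: 2 × 815 = 1630
  O–H: 4 × 473 = 1892
  Σ(formed) = 3522 kJ
ΔH = Σ(broken) − Σ(formed) = 2642 − 3522 = −880 kJ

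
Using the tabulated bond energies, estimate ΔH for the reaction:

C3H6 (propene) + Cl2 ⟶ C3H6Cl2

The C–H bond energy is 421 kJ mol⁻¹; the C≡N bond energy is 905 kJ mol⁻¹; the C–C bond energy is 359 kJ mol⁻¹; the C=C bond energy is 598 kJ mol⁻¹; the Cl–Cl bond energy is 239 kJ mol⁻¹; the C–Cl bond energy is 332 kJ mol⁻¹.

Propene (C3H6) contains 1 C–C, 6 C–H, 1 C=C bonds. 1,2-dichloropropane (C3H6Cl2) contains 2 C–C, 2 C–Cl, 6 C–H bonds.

ΔH ≈ −186 kJ

Bonds broken (reactants):
  C–C: 1 × 359 = 359
  C–H: 6 × 421 = 2526
  C=C: 1 × 598 = 598
  Cl–Cl: 1 × 239 = 239
  Σ(broken) = 3722 kJ
Bonds formed (products):
  C–C: 2 × 359 = 718
  C–Cl: 2 × 332 = 664
  C–H: 6 × 421 = 2526
  Σ(formed) = 3908 kJ
ΔH = Σ(broken) − Σ(formed) = 3722 − 3908 = −186 kJ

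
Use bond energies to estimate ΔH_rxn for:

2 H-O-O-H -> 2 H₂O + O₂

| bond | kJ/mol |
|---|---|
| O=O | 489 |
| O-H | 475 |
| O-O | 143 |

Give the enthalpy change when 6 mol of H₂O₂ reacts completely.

ΔH = −609 kJ

Bonds broken (reactants):
  O-H: 4 × 475 = 1900
  O-O: 2 × 143 = 286
  Σ(broken) = 2186 kJ
Bonds formed (products):
  O-H: 4 × 475 = 1900
  O=O: 1 × 489 = 489
  Σ(formed) = 2389 kJ
ΔH = Σ(broken) − Σ(formed) = 2186 − 2389 = −203 kJ
For 3× the reaction as written: 3 × (−203) = −609 kJ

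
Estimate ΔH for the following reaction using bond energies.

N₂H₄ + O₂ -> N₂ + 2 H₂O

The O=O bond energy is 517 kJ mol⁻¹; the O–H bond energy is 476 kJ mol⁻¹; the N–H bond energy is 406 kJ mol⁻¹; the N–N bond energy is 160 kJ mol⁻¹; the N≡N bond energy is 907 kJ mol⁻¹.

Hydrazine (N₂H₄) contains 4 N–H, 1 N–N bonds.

Bonds broken (reactants):
  N–H: 4 × 406 = 1624
  N–N: 1 × 160 = 160
  O=O: 1 × 517 = 517
  Σ(broken) = 2301 kJ
Bonds formed (products):
  N≡N: 1 × 907 = 907
  O–H: 4 × 476 = 1904
  Σ(formed) = 2811 kJ
ΔH = Σ(broken) − Σ(formed) = 2301 − 2811 = −510 kJ

ΔH ≈ −510 kJ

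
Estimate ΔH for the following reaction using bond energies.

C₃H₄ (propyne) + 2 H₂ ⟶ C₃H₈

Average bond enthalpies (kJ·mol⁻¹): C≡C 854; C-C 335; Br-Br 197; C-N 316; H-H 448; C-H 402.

Bonds broken (reactants):
  C≡C: 1 × 854 = 854
  C-C: 1 × 335 = 335
  C-H: 4 × 402 = 1608
  H-H: 2 × 448 = 896
  Σ(broken) = 3693 kJ
Bonds formed (products):
  C-C: 2 × 335 = 670
  C-H: 8 × 402 = 3216
  Σ(formed) = 3886 kJ
ΔH = Σ(broken) − Σ(formed) = 3693 − 3886 = −193 kJ

ΔH ≈ −193 kJ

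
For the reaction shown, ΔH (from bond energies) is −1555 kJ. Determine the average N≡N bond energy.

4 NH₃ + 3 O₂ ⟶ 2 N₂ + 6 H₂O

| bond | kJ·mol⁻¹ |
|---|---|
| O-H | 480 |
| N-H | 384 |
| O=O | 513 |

Let D be the N≡N bond energy.
Σ(broken) = 12×384 + 3×513 = 6147
Σ(formed) = 2×D + 12×480 = 5760 + 2D
ΔH = Σ(broken) − Σ(formed) = (6147) − (5760 + 2D) = +387 − 2D
Setting this equal to −1555 kJ gives 2D = 1942, so D = 971 kJ/mol.

D(N≡N) ≈ 971 kJ/mol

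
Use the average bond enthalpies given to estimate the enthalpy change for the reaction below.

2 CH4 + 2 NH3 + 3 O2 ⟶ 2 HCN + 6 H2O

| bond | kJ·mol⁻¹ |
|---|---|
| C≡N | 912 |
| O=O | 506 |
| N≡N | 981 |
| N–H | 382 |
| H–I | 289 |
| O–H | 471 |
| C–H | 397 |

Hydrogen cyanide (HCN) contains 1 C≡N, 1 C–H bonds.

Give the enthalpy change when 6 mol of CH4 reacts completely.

Bonds broken (reactants):
  C–H: 8 × 397 = 3176
  N–H: 6 × 382 = 2292
  O=O: 3 × 506 = 1518
  Σ(broken) = 6986 kJ
Bonds formed (products):
  C≡N: 2 × 912 = 1824
  C–H: 2 × 397 = 794
  O–H: 12 × 471 = 5652
  Σ(formed) = 8270 kJ
ΔH = Σ(broken) − Σ(formed) = 6986 − 8270 = −1284 kJ
For 3× the reaction as written: 3 × (−1284) = −3852 kJ

ΔH = −3852 kJ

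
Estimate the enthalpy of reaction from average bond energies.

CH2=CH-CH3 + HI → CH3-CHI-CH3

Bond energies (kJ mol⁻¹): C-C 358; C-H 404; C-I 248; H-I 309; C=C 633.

Bonds broken (reactants):
  C-C: 1 × 358 = 358
  C-H: 6 × 404 = 2424
  C=C: 1 × 633 = 633
  H-I: 1 × 309 = 309
  Σ(broken) = 3724 kJ
Bonds formed (products):
  C-C: 2 × 358 = 716
  C-H: 7 × 404 = 2828
  C-I: 1 × 248 = 248
  Σ(formed) = 3792 kJ
ΔH = Σ(broken) − Σ(formed) = 3724 − 3792 = −68 kJ

ΔH ≈ −68 kJ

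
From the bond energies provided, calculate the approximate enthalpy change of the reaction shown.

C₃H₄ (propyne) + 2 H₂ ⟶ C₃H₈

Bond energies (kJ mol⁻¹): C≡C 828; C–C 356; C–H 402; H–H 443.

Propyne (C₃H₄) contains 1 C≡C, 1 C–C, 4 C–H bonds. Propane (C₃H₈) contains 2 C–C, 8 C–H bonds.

ΔH ≈ −250 kJ

Bonds broken (reactants):
  C≡C: 1 × 828 = 828
  C–C: 1 × 356 = 356
  C–H: 4 × 402 = 1608
  H–H: 2 × 443 = 886
  Σ(broken) = 3678 kJ
Bonds formed (products):
  C–C: 2 × 356 = 712
  C–H: 8 × 402 = 3216
  Σ(formed) = 3928 kJ
ΔH = Σ(broken) − Σ(formed) = 3678 − 3928 = −250 kJ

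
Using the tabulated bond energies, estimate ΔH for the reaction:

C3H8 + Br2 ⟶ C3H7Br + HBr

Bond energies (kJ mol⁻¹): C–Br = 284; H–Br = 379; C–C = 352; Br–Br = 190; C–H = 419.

Bonds broken (reactants):
  Br–Br: 1 × 190 = 190
  C–C: 2 × 352 = 704
  C–H: 8 × 419 = 3352
  Σ(broken) = 4246 kJ
Bonds formed (products):
  C–Br: 1 × 284 = 284
  C–C: 2 × 352 = 704
  C–H: 7 × 419 = 2933
  H–Br: 1 × 379 = 379
  Σ(formed) = 4300 kJ
ΔH = Σ(broken) − Σ(formed) = 4246 − 4300 = −54 kJ

ΔH ≈ −54 kJ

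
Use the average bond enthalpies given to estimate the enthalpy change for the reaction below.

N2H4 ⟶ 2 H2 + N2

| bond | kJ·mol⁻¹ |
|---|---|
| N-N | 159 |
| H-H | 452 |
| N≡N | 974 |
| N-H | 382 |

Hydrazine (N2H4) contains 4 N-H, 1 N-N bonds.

Bonds broken (reactants):
  N-H: 4 × 382 = 1528
  N-N: 1 × 159 = 159
  Σ(broken) = 1687 kJ
Bonds formed (products):
  H-H: 2 × 452 = 904
  N≡N: 1 × 974 = 974
  Σ(formed) = 1878 kJ
ΔH = Σ(broken) − Σ(formed) = 1687 − 1878 = −191 kJ

ΔH ≈ −191 kJ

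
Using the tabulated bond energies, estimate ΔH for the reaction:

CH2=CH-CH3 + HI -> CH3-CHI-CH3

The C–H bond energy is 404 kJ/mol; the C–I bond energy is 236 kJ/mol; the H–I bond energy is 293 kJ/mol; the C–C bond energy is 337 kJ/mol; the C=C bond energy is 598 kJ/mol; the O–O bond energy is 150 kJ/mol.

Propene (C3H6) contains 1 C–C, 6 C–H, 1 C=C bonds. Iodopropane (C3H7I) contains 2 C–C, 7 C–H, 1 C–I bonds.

ΔH ≈ −86 kJ

Bonds broken (reactants):
  C–C: 1 × 337 = 337
  C–H: 6 × 404 = 2424
  C=C: 1 × 598 = 598
  H–I: 1 × 293 = 293
  Σ(broken) = 3652 kJ
Bonds formed (products):
  C–C: 2 × 337 = 674
  C–H: 7 × 404 = 2828
  C–I: 1 × 236 = 236
  Σ(formed) = 3738 kJ
ΔH = Σ(broken) − Σ(formed) = 3652 − 3738 = −86 kJ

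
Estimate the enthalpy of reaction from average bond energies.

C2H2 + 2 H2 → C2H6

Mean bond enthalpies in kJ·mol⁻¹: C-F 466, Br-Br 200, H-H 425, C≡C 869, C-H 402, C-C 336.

Bonds broken (reactants):
  C≡C: 1 × 869 = 869
  C-H: 2 × 402 = 804
  H-H: 2 × 425 = 850
  Σ(broken) = 2523 kJ
Bonds formed (products):
  C-C: 1 × 336 = 336
  C-H: 6 × 402 = 2412
  Σ(formed) = 2748 kJ
ΔH = Σ(broken) − Σ(formed) = 2523 − 2748 = −225 kJ

ΔH ≈ −225 kJ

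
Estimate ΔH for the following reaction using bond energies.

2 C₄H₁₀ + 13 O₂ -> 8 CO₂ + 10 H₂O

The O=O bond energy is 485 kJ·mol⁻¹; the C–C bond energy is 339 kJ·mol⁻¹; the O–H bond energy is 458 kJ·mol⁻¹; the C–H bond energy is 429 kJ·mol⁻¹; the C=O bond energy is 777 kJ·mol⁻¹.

ΔH ≈ −4673 kJ

Bonds broken (reactants):
  C–C: 6 × 339 = 2034
  C–H: 20 × 429 = 8580
  O=O: 13 × 485 = 6305
  Σ(broken) = 16919 kJ
Bonds formed (products):
  C=O: 16 × 777 = 12432
  O–H: 20 × 458 = 9160
  Σ(formed) = 21592 kJ
ΔH = Σ(broken) − Σ(formed) = 16919 − 21592 = −4673 kJ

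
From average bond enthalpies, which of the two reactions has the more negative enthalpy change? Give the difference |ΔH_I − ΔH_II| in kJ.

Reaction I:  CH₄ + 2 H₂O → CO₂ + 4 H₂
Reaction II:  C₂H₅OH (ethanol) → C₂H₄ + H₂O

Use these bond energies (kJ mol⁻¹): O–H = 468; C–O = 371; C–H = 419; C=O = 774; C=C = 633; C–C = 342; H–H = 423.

Reaction II, by 277 kJ

Reaction I:
  Bonds broken (reactants):
    C–H: 4 × 419 = 1676
    O–H: 4 × 468 = 1872
    Σ(broken) = 3548 kJ
  Bonds formed (products):
    C=O: 2 × 774 = 1548
    H–H: 4 × 423 = 1692
    Σ(formed) = 3240 kJ
  ΔH_I = 3548 − 3240 = +308 kJ
Reaction II:
  Bonds broken (reactants):
    C–C: 1 × 342 = 342
    C–H: 5 × 419 = 2095
    C–O: 1 × 371 = 371
    O–H: 1 × 468 = 468
    Σ(broken) = 3276 kJ
  Bonds formed (products):
    C–H: 4 × 419 = 1676
    C=C: 1 × 633 = 633
    O–H: 2 × 468 = 936
    Σ(formed) = 3245 kJ
  ΔH_II = 3276 − 3245 = +31 kJ
ΔH_I − ΔH_II = +277 kJ, so reaction II has the more negative ΔH; |ΔH_I − ΔH_II| = 277 kJ.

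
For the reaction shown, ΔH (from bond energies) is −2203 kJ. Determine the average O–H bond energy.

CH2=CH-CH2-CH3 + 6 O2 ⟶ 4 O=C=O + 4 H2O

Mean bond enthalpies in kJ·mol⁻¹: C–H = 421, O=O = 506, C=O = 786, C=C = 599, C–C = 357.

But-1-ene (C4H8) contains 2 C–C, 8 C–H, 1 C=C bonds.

D(O–H) ≈ 454 kJ/mol

Let D be the O–H bond energy.
Σ(broken) = 2×357 + 8×421 + 1×599 + 6×506 = 7717
Σ(formed) = 8×786 + 8×D = 6288 + 8D
ΔH = Σ(broken) − Σ(formed) = (7717) − (6288 + 8D) = +1429 − 8D
Setting this equal to −2203 kJ gives 8D = 3632, so D = 454 kJ/mol.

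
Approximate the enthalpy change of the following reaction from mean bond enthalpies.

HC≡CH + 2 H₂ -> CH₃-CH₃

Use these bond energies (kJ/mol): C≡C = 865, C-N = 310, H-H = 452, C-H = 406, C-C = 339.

Bonds broken (reactants):
  C≡C: 1 × 865 = 865
  C-H: 2 × 406 = 812
  H-H: 2 × 452 = 904
  Σ(broken) = 2581 kJ
Bonds formed (products):
  C-C: 1 × 339 = 339
  C-H: 6 × 406 = 2436
  Σ(formed) = 2775 kJ
ΔH = Σ(broken) − Σ(formed) = 2581 − 2775 = −194 kJ

ΔH ≈ −194 kJ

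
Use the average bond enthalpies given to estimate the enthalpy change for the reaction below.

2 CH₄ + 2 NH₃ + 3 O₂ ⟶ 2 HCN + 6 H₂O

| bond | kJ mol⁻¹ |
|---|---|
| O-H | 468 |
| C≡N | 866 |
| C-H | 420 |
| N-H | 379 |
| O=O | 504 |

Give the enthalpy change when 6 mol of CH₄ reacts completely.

ΔH = −3126 kJ

Bonds broken (reactants):
  C-H: 8 × 420 = 3360
  N-H: 6 × 379 = 2274
  O=O: 3 × 504 = 1512
  Σ(broken) = 7146 kJ
Bonds formed (products):
  C≡N: 2 × 866 = 1732
  C-H: 2 × 420 = 840
  O-H: 12 × 468 = 5616
  Σ(formed) = 8188 kJ
ΔH = Σ(broken) − Σ(formed) = 7146 − 8188 = −1042 kJ
For 3× the reaction as written: 3 × (−1042) = −3126 kJ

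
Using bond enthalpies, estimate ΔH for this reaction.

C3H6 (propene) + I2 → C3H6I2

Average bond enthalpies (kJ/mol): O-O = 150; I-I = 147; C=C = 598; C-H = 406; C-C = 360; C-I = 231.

Bonds broken (reactants):
  C-C: 1 × 360 = 360
  C-H: 6 × 406 = 2436
  C=C: 1 × 598 = 598
  I-I: 1 × 147 = 147
  Σ(broken) = 3541 kJ
Bonds formed (products):
  C-C: 2 × 360 = 720
  C-H: 6 × 406 = 2436
  C-I: 2 × 231 = 462
  Σ(formed) = 3618 kJ
ΔH = Σ(broken) − Σ(formed) = 3541 − 3618 = −77 kJ

ΔH ≈ −77 kJ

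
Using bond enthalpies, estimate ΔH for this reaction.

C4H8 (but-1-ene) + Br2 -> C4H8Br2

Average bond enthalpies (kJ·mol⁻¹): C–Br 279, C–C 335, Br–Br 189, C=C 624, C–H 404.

Bonds broken (reactants):
  Br–Br: 1 × 189 = 189
  C–C: 2 × 335 = 670
  C–H: 8 × 404 = 3232
  C=C: 1 × 624 = 624
  Σ(broken) = 4715 kJ
Bonds formed (products):
  C–Br: 2 × 279 = 558
  C–C: 3 × 335 = 1005
  C–H: 8 × 404 = 3232
  Σ(formed) = 4795 kJ
ΔH = Σ(broken) − Σ(formed) = 4715 − 4795 = −80 kJ

ΔH ≈ −80 kJ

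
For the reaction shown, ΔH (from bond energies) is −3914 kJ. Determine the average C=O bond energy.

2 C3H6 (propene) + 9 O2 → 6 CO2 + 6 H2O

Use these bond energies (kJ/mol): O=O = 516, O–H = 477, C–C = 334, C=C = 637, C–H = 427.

Let D be the C=O bond energy.
Σ(broken) = 2×334 + 12×427 + 2×637 + 9×516 = 11710
Σ(formed) = 12×D + 12×477 = 5724 + 12D
ΔH = Σ(broken) − Σ(formed) = (11710) − (5724 + 12D) = +5986 − 12D
Setting this equal to −3914 kJ gives 12D = 9900, so D = 825 kJ/mol.

D(C=O) ≈ 825 kJ/mol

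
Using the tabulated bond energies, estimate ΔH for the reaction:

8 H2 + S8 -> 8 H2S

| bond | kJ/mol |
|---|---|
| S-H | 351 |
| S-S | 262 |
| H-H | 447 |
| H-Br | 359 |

ΔH ≈ +56 kJ

Bonds broken (reactants):
  H-H: 8 × 447 = 3576
  S-S: 8 × 262 = 2096
  Σ(broken) = 5672 kJ
Bonds formed (products):
  S-H: 16 × 351 = 5616
  Σ(formed) = 5616 kJ
ΔH = Σ(broken) − Σ(formed) = 5672 − 5616 = +56 kJ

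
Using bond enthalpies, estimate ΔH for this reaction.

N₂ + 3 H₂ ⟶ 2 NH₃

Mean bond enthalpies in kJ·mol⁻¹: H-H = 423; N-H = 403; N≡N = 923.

Bonds broken (reactants):
  H-H: 3 × 423 = 1269
  N≡N: 1 × 923 = 923
  Σ(broken) = 2192 kJ
Bonds formed (products):
  N-H: 6 × 403 = 2418
  Σ(formed) = 2418 kJ
ΔH = Σ(broken) − Σ(formed) = 2192 − 2418 = −226 kJ

ΔH ≈ −226 kJ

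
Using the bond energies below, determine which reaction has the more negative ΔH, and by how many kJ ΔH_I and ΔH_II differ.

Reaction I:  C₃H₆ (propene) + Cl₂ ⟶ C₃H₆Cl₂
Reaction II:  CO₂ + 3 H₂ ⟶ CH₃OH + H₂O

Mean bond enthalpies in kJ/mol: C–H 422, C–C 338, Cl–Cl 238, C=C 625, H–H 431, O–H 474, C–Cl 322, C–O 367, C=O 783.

Reaction II, by 77 kJ

Reaction I:
  Bonds broken (reactants):
    C–C: 1 × 338 = 338
    C–H: 6 × 422 = 2532
    C=C: 1 × 625 = 625
    Cl–Cl: 1 × 238 = 238
    Σ(broken) = 3733 kJ
  Bonds formed (products):
    C–C: 2 × 338 = 676
    C–Cl: 2 × 322 = 644
    C–H: 6 × 422 = 2532
    Σ(formed) = 3852 kJ
  ΔH_I = 3733 − 3852 = −119 kJ
Reaction II:
  Bonds broken (reactants):
    C=O: 2 × 783 = 1566
    H–H: 3 × 431 = 1293
    Σ(broken) = 2859 kJ
  Bonds formed (products):
    C–H: 3 × 422 = 1266
    C–O: 1 × 367 = 367
    O–H: 3 × 474 = 1422
    Σ(formed) = 3055 kJ
  ΔH_II = 2859 − 3055 = −196 kJ
ΔH_I − ΔH_II = +77 kJ, so reaction II has the more negative ΔH; |ΔH_I − ΔH_II| = 77 kJ.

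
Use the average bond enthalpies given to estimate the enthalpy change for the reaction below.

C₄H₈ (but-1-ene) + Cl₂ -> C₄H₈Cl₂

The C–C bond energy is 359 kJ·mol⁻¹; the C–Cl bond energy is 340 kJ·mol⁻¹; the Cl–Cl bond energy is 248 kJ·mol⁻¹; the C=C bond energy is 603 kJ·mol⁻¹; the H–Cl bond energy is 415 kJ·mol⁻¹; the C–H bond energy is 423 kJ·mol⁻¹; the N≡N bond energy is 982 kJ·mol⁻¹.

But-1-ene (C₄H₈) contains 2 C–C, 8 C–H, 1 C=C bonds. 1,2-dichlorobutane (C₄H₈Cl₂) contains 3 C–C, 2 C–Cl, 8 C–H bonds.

ΔH ≈ −188 kJ

Bonds broken (reactants):
  C–C: 2 × 359 = 718
  C–H: 8 × 423 = 3384
  C=C: 1 × 603 = 603
  Cl–Cl: 1 × 248 = 248
  Σ(broken) = 4953 kJ
Bonds formed (products):
  C–C: 3 × 359 = 1077
  C–Cl: 2 × 340 = 680
  C–H: 8 × 423 = 3384
  Σ(formed) = 5141 kJ
ΔH = Σ(broken) − Σ(formed) = 4953 − 5141 = −188 kJ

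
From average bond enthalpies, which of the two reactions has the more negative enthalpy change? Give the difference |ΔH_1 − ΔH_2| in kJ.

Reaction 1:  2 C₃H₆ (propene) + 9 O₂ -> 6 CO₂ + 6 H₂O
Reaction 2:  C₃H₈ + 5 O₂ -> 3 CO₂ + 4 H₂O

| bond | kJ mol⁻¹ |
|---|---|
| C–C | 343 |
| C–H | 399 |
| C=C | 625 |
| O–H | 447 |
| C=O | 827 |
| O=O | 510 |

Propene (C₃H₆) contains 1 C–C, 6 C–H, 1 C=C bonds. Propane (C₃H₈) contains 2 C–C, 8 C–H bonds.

Reaction 1:
  Bonds broken (reactants):
    C–C: 2 × 343 = 686
    C–H: 12 × 399 = 4788
    C=C: 2 × 625 = 1250
    O=O: 9 × 510 = 4590
    Σ(broken) = 11314 kJ
  Bonds formed (products):
    C=O: 12 × 827 = 9924
    O–H: 12 × 447 = 5364
    Σ(formed) = 15288 kJ
  ΔH_1 = 11314 − 15288 = −3974 kJ
Reaction 2:
  Bonds broken (reactants):
    C–C: 2 × 343 = 686
    C–H: 8 × 399 = 3192
    O=O: 5 × 510 = 2550
    Σ(broken) = 6428 kJ
  Bonds formed (products):
    C=O: 6 × 827 = 4962
    O–H: 8 × 447 = 3576
    Σ(formed) = 8538 kJ
  ΔH_2 = 6428 − 8538 = −2110 kJ
ΔH_1 − ΔH_2 = −1864 kJ, so reaction 1 has the more negative ΔH; |ΔH_1 − ΔH_2| = 1864 kJ.

Reaction 1, by 1864 kJ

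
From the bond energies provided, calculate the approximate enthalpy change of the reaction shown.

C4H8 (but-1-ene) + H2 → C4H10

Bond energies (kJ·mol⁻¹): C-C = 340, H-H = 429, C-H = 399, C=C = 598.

Bonds broken (reactants):
  C-C: 2 × 340 = 680
  C-H: 8 × 399 = 3192
  C=C: 1 × 598 = 598
  H-H: 1 × 429 = 429
  Σ(broken) = 4899 kJ
Bonds formed (products):
  C-C: 3 × 340 = 1020
  C-H: 10 × 399 = 3990
  Σ(formed) = 5010 kJ
ΔH = Σ(broken) − Σ(formed) = 4899 − 5010 = −111 kJ

ΔH ≈ −111 kJ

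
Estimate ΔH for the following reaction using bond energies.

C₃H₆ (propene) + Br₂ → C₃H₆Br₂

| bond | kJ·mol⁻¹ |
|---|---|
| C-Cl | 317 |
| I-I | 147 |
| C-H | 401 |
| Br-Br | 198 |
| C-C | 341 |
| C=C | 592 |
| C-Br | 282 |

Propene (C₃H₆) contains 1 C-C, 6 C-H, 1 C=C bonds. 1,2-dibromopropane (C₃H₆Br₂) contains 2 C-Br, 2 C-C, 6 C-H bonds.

ΔH ≈ −115 kJ

Bonds broken (reactants):
  Br-Br: 1 × 198 = 198
  C-C: 1 × 341 = 341
  C-H: 6 × 401 = 2406
  C=C: 1 × 592 = 592
  Σ(broken) = 3537 kJ
Bonds formed (products):
  C-Br: 2 × 282 = 564
  C-C: 2 × 341 = 682
  C-H: 6 × 401 = 2406
  Σ(formed) = 3652 kJ
ΔH = Σ(broken) − Σ(formed) = 3537 − 3652 = −115 kJ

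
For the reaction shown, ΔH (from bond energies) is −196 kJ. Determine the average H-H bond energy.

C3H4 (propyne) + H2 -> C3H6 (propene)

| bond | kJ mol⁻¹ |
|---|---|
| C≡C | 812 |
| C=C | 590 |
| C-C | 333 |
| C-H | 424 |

Let D be the H-H bond energy.
Σ(broken) = 1×812 + 1×333 + 4×424 + 1×D = 2841 + D
Σ(formed) = 1×333 + 6×424 + 1×590 = 3467
ΔH = Σ(broken) − Σ(formed) = (2841 + D) − (3467) = −626 + D
Setting this equal to −196 kJ gives D = 430 kJ/mol.

D(H-H) ≈ 430 kJ/mol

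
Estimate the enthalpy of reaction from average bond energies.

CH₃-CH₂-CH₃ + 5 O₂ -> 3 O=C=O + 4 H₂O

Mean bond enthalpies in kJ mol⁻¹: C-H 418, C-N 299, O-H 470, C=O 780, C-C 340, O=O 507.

Bonds broken (reactants):
  C-C: 2 × 340 = 680
  C-H: 8 × 418 = 3344
  O=O: 5 × 507 = 2535
  Σ(broken) = 6559 kJ
Bonds formed (products):
  C=O: 6 × 780 = 4680
  O-H: 8 × 470 = 3760
  Σ(formed) = 8440 kJ
ΔH = Σ(broken) − Σ(formed) = 6559 − 8440 = −1881 kJ

ΔH ≈ −1881 kJ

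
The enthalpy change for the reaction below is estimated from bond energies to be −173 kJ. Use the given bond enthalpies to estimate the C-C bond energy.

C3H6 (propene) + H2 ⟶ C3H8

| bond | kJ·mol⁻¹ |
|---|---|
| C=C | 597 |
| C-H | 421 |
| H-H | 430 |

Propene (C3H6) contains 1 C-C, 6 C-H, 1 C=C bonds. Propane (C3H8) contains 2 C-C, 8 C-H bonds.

Let D be the C-C bond energy.
Σ(broken) = 1×D + 6×421 + 1×597 + 1×430 = 3553 + D
Σ(formed) = 2×D + 8×421 = 3368 + 2D
ΔH = Σ(broken) − Σ(formed) = (3553 + D) − (3368 + 2D) = +185 − D
Setting this equal to −173 kJ gives D = 358 kJ/mol.

D(C-C) ≈ 358 kJ/mol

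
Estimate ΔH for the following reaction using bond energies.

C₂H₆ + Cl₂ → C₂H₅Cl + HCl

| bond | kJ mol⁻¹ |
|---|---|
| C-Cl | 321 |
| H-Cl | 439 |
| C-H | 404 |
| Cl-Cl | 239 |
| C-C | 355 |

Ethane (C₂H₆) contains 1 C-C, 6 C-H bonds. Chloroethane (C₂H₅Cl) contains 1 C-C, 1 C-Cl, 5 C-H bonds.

Bonds broken (reactants):
  C-C: 1 × 355 = 355
  C-H: 6 × 404 = 2424
  Cl-Cl: 1 × 239 = 239
  Σ(broken) = 3018 kJ
Bonds formed (products):
  C-C: 1 × 355 = 355
  C-Cl: 1 × 321 = 321
  C-H: 5 × 404 = 2020
  H-Cl: 1 × 439 = 439
  Σ(formed) = 3135 kJ
ΔH = Σ(broken) − Σ(formed) = 3018 − 3135 = −117 kJ

ΔH ≈ −117 kJ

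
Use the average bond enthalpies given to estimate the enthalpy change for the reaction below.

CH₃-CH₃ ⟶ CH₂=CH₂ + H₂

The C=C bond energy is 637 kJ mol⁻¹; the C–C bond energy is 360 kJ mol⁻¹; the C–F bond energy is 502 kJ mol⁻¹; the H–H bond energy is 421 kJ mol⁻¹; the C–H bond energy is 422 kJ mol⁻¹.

ΔH ≈ +146 kJ

Bonds broken (reactants):
  C–C: 1 × 360 = 360
  C–H: 6 × 422 = 2532
  Σ(broken) = 2892 kJ
Bonds formed (products):
  C–H: 4 × 422 = 1688
  C=C: 1 × 637 = 637
  H–H: 1 × 421 = 421
  Σ(formed) = 2746 kJ
ΔH = Σ(broken) − Σ(formed) = 2892 − 2746 = +146 kJ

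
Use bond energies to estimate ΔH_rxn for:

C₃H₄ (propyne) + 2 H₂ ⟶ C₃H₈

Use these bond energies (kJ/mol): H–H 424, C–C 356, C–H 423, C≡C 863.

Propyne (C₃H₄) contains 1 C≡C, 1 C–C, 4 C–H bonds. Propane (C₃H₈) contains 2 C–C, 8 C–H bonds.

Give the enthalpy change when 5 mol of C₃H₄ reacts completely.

Bonds broken (reactants):
  C≡C: 1 × 863 = 863
  C–C: 1 × 356 = 356
  C–H: 4 × 423 = 1692
  H–H: 2 × 424 = 848
  Σ(broken) = 3759 kJ
Bonds formed (products):
  C–C: 2 × 356 = 712
  C–H: 8 × 423 = 3384
  Σ(formed) = 4096 kJ
ΔH = Σ(broken) − Σ(formed) = 3759 − 4096 = −337 kJ
For 5× the reaction as written: 5 × (−337) = −1685 kJ

ΔH = −1685 kJ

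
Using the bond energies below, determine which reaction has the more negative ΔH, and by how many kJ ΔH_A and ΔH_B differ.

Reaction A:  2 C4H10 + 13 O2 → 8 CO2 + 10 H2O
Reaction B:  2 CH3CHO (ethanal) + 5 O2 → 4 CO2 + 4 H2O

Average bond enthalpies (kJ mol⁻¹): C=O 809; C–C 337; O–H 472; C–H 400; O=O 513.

Reaction A, by 3502 kJ

Reaction A:
  Bonds broken (reactants):
    C–C: 6 × 337 = 2022
    C–H: 20 × 400 = 8000
    O=O: 13 × 513 = 6669
    Σ(broken) = 16691 kJ
  Bonds formed (products):
    C=O: 16 × 809 = 12944
    O–H: 20 × 472 = 9440
    Σ(formed) = 22384 kJ
  ΔH_A = 16691 − 22384 = −5693 kJ
Reaction B:
  Bonds broken (reactants):
    C–C: 2 × 337 = 674
    C–H: 8 × 400 = 3200
    C=O: 2 × 809 = 1618
    O=O: 5 × 513 = 2565
    Σ(broken) = 8057 kJ
  Bonds formed (products):
    C=O: 8 × 809 = 6472
    O–H: 8 × 472 = 3776
    Σ(formed) = 10248 kJ
  ΔH_B = 8057 − 10248 = −2191 kJ
ΔH_A − ΔH_B = −3502 kJ, so reaction A has the more negative ΔH; |ΔH_A − ΔH_B| = 3502 kJ.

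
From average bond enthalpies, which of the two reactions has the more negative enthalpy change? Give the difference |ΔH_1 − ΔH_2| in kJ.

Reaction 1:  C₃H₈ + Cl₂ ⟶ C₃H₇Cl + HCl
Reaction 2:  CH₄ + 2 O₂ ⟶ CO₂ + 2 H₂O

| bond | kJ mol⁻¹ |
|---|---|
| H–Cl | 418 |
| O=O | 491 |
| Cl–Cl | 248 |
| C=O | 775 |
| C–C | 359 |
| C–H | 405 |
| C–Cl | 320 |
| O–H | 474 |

Reaction 1:
  Bonds broken (reactants):
    C–C: 2 × 359 = 718
    C–H: 8 × 405 = 3240
    Cl–Cl: 1 × 248 = 248
    Σ(broken) = 4206 kJ
  Bonds formed (products):
    C–C: 2 × 359 = 718
    C–Cl: 1 × 320 = 320
    C–H: 7 × 405 = 2835
    H–Cl: 1 × 418 = 418
    Σ(formed) = 4291 kJ
  ΔH_1 = 4206 − 4291 = −85 kJ
Reaction 2:
  Bonds broken (reactants):
    C–H: 4 × 405 = 1620
    O=O: 2 × 491 = 982
    Σ(broken) = 2602 kJ
  Bonds formed (products):
    C=O: 2 × 775 = 1550
    O–H: 4 × 474 = 1896
    Σ(formed) = 3446 kJ
  ΔH_2 = 2602 − 3446 = −844 kJ
ΔH_1 − ΔH_2 = +759 kJ, so reaction 2 has the more negative ΔH; |ΔH_1 − ΔH_2| = 759 kJ.

Reaction 2, by 759 kJ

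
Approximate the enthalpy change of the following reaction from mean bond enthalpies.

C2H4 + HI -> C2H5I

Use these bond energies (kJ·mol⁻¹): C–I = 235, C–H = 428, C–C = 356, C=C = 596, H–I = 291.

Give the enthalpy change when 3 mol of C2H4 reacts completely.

ΔH = −396 kJ

Bonds broken (reactants):
  C–H: 4 × 428 = 1712
  C=C: 1 × 596 = 596
  H–I: 1 × 291 = 291
  Σ(broken) = 2599 kJ
Bonds formed (products):
  C–C: 1 × 356 = 356
  C–H: 5 × 428 = 2140
  C–I: 1 × 235 = 235
  Σ(formed) = 2731 kJ
ΔH = Σ(broken) − Σ(formed) = 2599 − 2731 = −132 kJ
For 3× the reaction as written: 3 × (−132) = −396 kJ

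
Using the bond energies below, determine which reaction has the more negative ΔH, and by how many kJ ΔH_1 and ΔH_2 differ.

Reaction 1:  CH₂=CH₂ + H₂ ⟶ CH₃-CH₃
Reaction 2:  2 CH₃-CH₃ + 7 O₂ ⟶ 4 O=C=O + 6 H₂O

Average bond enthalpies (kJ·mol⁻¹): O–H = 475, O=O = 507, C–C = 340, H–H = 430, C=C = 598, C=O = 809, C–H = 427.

Reaction 2, by 2653 kJ

Reaction 1:
  Bonds broken (reactants):
    C–H: 4 × 427 = 1708
    C=C: 1 × 598 = 598
    H–H: 1 × 430 = 430
    Σ(broken) = 2736 kJ
  Bonds formed (products):
    C–C: 1 × 340 = 340
    C–H: 6 × 427 = 2562
    Σ(formed) = 2902 kJ
  ΔH_1 = 2736 − 2902 = −166 kJ
Reaction 2:
  Bonds broken (reactants):
    C–C: 2 × 340 = 680
    C–H: 12 × 427 = 5124
    O=O: 7 × 507 = 3549
    Σ(broken) = 9353 kJ
  Bonds formed (products):
    C=O: 8 × 809 = 6472
    O–H: 12 × 475 = 5700
    Σ(formed) = 12172 kJ
  ΔH_2 = 9353 − 12172 = −2819 kJ
ΔH_1 − ΔH_2 = +2653 kJ, so reaction 2 has the more negative ΔH; |ΔH_1 − ΔH_2| = 2653 kJ.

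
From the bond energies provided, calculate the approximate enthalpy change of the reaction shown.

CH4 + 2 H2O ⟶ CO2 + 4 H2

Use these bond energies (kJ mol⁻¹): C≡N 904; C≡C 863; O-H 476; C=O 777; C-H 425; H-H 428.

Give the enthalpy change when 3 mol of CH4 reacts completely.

Bonds broken (reactants):
  C-H: 4 × 425 = 1700
  O-H: 4 × 476 = 1904
  Σ(broken) = 3604 kJ
Bonds formed (products):
  C=O: 2 × 777 = 1554
  H-H: 4 × 428 = 1712
  Σ(formed) = 3266 kJ
ΔH = Σ(broken) − Σ(formed) = 3604 − 3266 = +338 kJ
For 3× the reaction as written: 3 × (+338) = +1014 kJ

ΔH = +1014 kJ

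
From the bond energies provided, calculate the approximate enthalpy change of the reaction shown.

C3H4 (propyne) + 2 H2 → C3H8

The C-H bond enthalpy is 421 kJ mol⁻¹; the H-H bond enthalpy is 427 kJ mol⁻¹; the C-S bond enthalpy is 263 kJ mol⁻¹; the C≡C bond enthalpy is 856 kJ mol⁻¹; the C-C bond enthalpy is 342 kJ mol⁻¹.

Bonds broken (reactants):
  C≡C: 1 × 856 = 856
  C-C: 1 × 342 = 342
  C-H: 4 × 421 = 1684
  H-H: 2 × 427 = 854
  Σ(broken) = 3736 kJ
Bonds formed (products):
  C-C: 2 × 342 = 684
  C-H: 8 × 421 = 3368
  Σ(formed) = 4052 kJ
ΔH = Σ(broken) − Σ(formed) = 3736 − 4052 = −316 kJ

ΔH ≈ −316 kJ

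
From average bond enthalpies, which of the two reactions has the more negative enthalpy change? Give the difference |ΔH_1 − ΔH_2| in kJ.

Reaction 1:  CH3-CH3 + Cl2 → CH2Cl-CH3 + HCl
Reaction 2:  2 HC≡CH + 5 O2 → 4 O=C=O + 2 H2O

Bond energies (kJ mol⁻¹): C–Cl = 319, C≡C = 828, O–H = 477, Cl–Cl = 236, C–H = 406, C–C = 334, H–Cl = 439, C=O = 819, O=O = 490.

Reaction 2, by 2614 kJ

Reaction 1:
  Bonds broken (reactants):
    C–C: 1 × 334 = 334
    C–H: 6 × 406 = 2436
    Cl–Cl: 1 × 236 = 236
    Σ(broken) = 3006 kJ
  Bonds formed (products):
    C–C: 1 × 334 = 334
    C–Cl: 1 × 319 = 319
    C–H: 5 × 406 = 2030
    H–Cl: 1 × 439 = 439
    Σ(formed) = 3122 kJ
  ΔH_1 = 3006 − 3122 = −116 kJ
Reaction 2:
  Bonds broken (reactants):
    C≡C: 2 × 828 = 1656
    C–H: 4 × 406 = 1624
    O=O: 5 × 490 = 2450
    Σ(broken) = 5730 kJ
  Bonds formed (products):
    C=O: 8 × 819 = 6552
    O–H: 4 × 477 = 1908
    Σ(formed) = 8460 kJ
  ΔH_2 = 5730 − 8460 = −2730 kJ
ΔH_1 − ΔH_2 = +2614 kJ, so reaction 2 has the more negative ΔH; |ΔH_1 − ΔH_2| = 2614 kJ.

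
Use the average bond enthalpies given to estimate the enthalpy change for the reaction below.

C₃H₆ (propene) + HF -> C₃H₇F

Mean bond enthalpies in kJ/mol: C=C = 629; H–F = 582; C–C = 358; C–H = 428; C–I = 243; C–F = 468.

ΔH ≈ −43 kJ

Bonds broken (reactants):
  C–C: 1 × 358 = 358
  C–H: 6 × 428 = 2568
  C=C: 1 × 629 = 629
  H–F: 1 × 582 = 582
  Σ(broken) = 4137 kJ
Bonds formed (products):
  C–C: 2 × 358 = 716
  C–F: 1 × 468 = 468
  C–H: 7 × 428 = 2996
  Σ(formed) = 4180 kJ
ΔH = Σ(broken) − Σ(formed) = 4137 − 4180 = −43 kJ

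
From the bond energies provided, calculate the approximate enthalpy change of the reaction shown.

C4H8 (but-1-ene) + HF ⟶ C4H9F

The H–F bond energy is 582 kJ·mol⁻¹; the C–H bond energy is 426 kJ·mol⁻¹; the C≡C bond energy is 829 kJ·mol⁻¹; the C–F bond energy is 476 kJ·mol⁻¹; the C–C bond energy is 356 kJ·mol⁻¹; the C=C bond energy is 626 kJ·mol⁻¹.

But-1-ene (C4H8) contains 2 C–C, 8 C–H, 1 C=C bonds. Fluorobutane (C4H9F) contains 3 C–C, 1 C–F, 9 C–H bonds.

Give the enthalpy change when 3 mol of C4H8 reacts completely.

ΔH = −150 kJ

Bonds broken (reactants):
  C–C: 2 × 356 = 712
  C–H: 8 × 426 = 3408
  C=C: 1 × 626 = 626
  H–F: 1 × 582 = 582
  Σ(broken) = 5328 kJ
Bonds formed (products):
  C–C: 3 × 356 = 1068
  C–F: 1 × 476 = 476
  C–H: 9 × 426 = 3834
  Σ(formed) = 5378 kJ
ΔH = Σ(broken) − Σ(formed) = 5328 − 5378 = −50 kJ
For 3× the reaction as written: 3 × (−50) = −150 kJ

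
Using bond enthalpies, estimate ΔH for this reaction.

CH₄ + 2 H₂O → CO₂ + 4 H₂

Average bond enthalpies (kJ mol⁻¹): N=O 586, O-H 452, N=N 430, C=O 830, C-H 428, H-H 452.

Bonds broken (reactants):
  C-H: 4 × 428 = 1712
  O-H: 4 × 452 = 1808
  Σ(broken) = 3520 kJ
Bonds formed (products):
  C=O: 2 × 830 = 1660
  H-H: 4 × 452 = 1808
  Σ(formed) = 3468 kJ
ΔH = Σ(broken) − Σ(formed) = 3520 − 3468 = +52 kJ

ΔH ≈ +52 kJ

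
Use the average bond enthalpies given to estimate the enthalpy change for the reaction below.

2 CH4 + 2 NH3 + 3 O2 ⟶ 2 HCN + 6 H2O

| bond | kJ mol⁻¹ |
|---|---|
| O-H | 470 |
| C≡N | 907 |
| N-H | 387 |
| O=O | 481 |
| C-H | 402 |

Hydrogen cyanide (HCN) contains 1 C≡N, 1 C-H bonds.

Bonds broken (reactants):
  C-H: 8 × 402 = 3216
  N-H: 6 × 387 = 2322
  O=O: 3 × 481 = 1443
  Σ(broken) = 6981 kJ
Bonds formed (products):
  C≡N: 2 × 907 = 1814
  C-H: 2 × 402 = 804
  O-H: 12 × 470 = 5640
  Σ(formed) = 8258 kJ
ΔH = Σ(broken) − Σ(formed) = 6981 − 8258 = −1277 kJ

ΔH ≈ −1277 kJ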